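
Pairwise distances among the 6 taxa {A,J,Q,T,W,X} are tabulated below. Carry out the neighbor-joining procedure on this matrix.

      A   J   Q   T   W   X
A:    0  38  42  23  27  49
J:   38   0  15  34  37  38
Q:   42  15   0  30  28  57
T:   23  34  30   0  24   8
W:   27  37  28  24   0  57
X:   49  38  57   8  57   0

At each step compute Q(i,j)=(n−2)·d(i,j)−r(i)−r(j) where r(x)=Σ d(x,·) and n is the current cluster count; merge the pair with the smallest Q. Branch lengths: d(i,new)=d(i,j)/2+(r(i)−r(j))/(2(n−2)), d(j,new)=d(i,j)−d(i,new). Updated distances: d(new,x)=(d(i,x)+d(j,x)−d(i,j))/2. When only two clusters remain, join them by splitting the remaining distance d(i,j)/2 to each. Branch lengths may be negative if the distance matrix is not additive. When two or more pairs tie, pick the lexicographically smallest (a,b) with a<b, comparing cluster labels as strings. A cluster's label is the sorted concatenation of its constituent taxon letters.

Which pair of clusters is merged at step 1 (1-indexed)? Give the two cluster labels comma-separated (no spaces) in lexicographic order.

T,X

iteration 1: select T,X (d=8, Q=-296); attach at lengths (-29/4, 61/4); label the merged cluster TX
  updated: d(A,TX)=32, d(J,TX)=32, d(Q,TX)=79/2, d(TX,W)=73/2
iteration 2: select J,Q (d=15, Q=-403/2); attach at lengths (85/12, 95/12); label the merged cluster JQ
  updated: d(A,JQ)=65/2, d(JQ,TX)=113/4, d(JQ,W)=25
iteration 3: select A,W (d=27, Q=-126); attach at lengths (57/4, 51/4); label the merged cluster AW
  updated: d(AW,JQ)=61/4, d(AW,TX)=83/4
iteration 4: select AW,JQ (d=61/4, Q=-257/4); attach at lengths (31/8, 91/8); label the merged cluster AJQW
  updated: d(AJQW,TX)=135/8
iteration 5: select AJQW,TX (d=135/8); attach at lengths (135/16, 135/16); label the merged cluster AJQTWX
final tree: (((A:57/4,W:51/4):31/8,(J:85/12,Q:95/12):91/8):135/16,(T:-29/4,X:61/4):135/16)
total length: 657/8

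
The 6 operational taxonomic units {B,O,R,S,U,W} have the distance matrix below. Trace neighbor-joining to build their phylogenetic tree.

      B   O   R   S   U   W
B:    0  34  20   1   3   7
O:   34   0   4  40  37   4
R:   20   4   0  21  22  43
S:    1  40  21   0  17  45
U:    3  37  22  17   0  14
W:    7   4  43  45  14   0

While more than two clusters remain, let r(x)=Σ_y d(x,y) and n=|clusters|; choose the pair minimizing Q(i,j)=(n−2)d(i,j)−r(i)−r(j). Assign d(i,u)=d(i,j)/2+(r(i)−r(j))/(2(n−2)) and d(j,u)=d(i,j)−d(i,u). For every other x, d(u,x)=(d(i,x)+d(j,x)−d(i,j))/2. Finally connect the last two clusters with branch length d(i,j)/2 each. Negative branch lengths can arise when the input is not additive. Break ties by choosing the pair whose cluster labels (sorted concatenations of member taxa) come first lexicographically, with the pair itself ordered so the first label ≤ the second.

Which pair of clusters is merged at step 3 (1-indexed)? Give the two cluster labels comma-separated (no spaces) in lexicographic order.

B,S

1. join O+W (d=4, Q=-216) ⇒ OW; edges |O|=11/4, |W|=5/4
  updated: d(B,OW)=37/2, d(OW,R)=43/2, d(OW,S)=81/2, d(OW,U)=47/2
2. join OW+R (d=43/2, Q=-124) ⇒ ORW; edges |OW|=14, |R|=15/2
  updated: d(B,ORW)=17/2, d(ORW,S)=20, d(ORW,U)=12
3. join B+S (d=1, Q=-97/2) ⇒ BS; edges |B|=-47/8, |S|=55/8
  updated: d(BS,ORW)=55/4, d(BS,U)=19/2
4. join BS+ORW (d=55/4, Q=-141/4) ⇒ BORSW; edges |BS|=45/8, |ORW|=65/8
  updated: d(BORSW,U)=31/8
5. join BORSW+U (d=31/8) ⇒ BORSUW; edges |BORSW|=31/16, |U|=31/16
final tree: (((B:-47/8,S:55/8):45/8,((O:11/4,W:5/4):14,R:15/2):65/8):31/16,U:31/16)
total length: 353/8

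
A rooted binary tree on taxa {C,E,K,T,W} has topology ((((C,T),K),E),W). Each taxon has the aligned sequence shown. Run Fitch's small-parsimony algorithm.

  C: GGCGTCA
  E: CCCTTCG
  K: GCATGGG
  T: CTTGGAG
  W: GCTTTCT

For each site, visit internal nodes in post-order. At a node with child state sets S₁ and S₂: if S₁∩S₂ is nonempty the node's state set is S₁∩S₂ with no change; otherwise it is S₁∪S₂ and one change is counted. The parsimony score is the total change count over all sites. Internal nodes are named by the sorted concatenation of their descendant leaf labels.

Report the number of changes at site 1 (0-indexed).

CT@0: {G} ∪ {C} = {C,G} (union, +1)
CKT@0: {C,G} ∩ {G} = {G} (intersection, +0)
CEKT@0: {G} ∪ {C} = {C,G} (union, +1)
CEKTW@0: {C,G} ∩ {G} = {G} (intersection, +0)
CT@1: {G} ∪ {T} = {G,T} (union, +1)
CKT@1: {G,T} ∪ {C} = {C,G,T} (union, +1)
CEKT@1: {C,G,T} ∩ {C} = {C} (intersection, +0)
CEKTW@1: {C} ∩ {C} = {C} (intersection, +0)
CT@2: {C} ∪ {T} = {C,T} (union, +1)
CKT@2: {C,T} ∪ {A} = {A,C,T} (union, +1)
CEKT@2: {A,C,T} ∩ {C} = {C} (intersection, +0)
CEKTW@2: {C} ∪ {T} = {C,T} (union, +1)
CT@3: {G} ∩ {G} = {G} (intersection, +0)
CKT@3: {G} ∪ {T} = {G,T} (union, +1)
CEKT@3: {G,T} ∩ {T} = {T} (intersection, +0)
CEKTW@3: {T} ∩ {T} = {T} (intersection, +0)
CT@4: {T} ∪ {G} = {G,T} (union, +1)
CKT@4: {G,T} ∩ {G} = {G} (intersection, +0)
CEKT@4: {G} ∪ {T} = {G,T} (union, +1)
CEKTW@4: {G,T} ∩ {T} = {T} (intersection, +0)
CT@5: {C} ∪ {A} = {A,C} (union, +1)
CKT@5: {A,C} ∪ {G} = {A,C,G} (union, +1)
CEKT@5: {A,C,G} ∩ {C} = {C} (intersection, +0)
CEKTW@5: {C} ∩ {C} = {C} (intersection, +0)
CT@6: {A} ∪ {G} = {A,G} (union, +1)
CKT@6: {A,G} ∩ {G} = {G} (intersection, +0)
CEKT@6: {G} ∩ {G} = {G} (intersection, +0)
CEKTW@6: {G} ∪ {T} = {G,T} (union, +1)
per-site changes: [2, 2, 3, 1, 2, 2, 2]; total = 14

2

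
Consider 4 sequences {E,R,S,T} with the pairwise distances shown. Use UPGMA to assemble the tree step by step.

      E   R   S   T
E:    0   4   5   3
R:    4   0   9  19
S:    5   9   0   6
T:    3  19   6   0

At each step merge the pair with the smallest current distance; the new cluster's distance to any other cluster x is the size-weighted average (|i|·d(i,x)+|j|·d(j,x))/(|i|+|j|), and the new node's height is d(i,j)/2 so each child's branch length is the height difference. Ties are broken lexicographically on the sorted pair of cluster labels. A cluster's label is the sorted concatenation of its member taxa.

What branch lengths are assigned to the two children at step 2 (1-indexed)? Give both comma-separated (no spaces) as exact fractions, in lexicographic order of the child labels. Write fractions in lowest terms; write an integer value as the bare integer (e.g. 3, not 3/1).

step 1: merge (E,T) at d=3; branch lengths E→3/2, T→3/2; new cluster ET
  updated: d(ET,R)=23/2, d(ET,S)=11/2
step 2: merge (ET,S) at d=11/2; branch lengths ET→5/4, S→11/4; new cluster EST
  updated: d(EST,R)=32/3
step 3: merge (EST,R) at d=32/3; branch lengths EST→31/12, R→16/3; new cluster ERST
final tree: (((E:3/2,T:3/2):5/4,S:11/4):31/12,R:16/3)
total length: 179/12

5/4,11/4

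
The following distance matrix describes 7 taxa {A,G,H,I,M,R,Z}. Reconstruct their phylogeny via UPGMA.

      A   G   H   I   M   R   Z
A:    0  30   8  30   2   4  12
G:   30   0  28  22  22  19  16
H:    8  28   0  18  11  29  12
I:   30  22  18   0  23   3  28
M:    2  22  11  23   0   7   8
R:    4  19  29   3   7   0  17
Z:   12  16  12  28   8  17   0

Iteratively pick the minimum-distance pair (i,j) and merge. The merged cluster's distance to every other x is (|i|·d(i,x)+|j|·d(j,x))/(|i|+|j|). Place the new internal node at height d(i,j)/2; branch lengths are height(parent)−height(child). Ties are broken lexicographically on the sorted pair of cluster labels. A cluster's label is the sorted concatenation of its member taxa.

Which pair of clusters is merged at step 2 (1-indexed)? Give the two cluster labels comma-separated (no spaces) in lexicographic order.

step 1: merge (A,M) at d=2; branch lengths A→1, M→1; new cluster AM
  updated: d(AM,G)=26, d(AM,H)=19/2, d(AM,I)=53/2, d(AM,R)=11/2, d(AM,Z)=10
step 2: merge (I,R) at d=3; branch lengths I→3/2, R→3/2; new cluster IR
  updated: d(AM,IR)=16, d(G,IR)=41/2, d(H,IR)=47/2, d(IR,Z)=45/2
step 3: merge (AM,H) at d=19/2; branch lengths AM→15/4, H→19/4; new cluster AHM
  updated: d(AHM,G)=80/3, d(AHM,IR)=37/2, d(AHM,Z)=32/3
step 4: merge (AHM,Z) at d=32/3; branch lengths AHM→7/12, Z→16/3; new cluster AHMZ
  updated: d(AHMZ,G)=24, d(AHMZ,IR)=39/2
step 5: merge (AHMZ,IR) at d=39/2; branch lengths AHMZ→53/12, IR→33/4; new cluster AHIMRZ
  updated: d(AHIMRZ,G)=137/6
step 6: merge (AHIMRZ,G) at d=137/6; branch lengths AHIMRZ→5/3, G→137/12; new cluster AGHIMRZ
final tree: (((((A:1,M:1):15/4,H:19/4):7/12,Z:16/3):53/12,(I:3/2,R:3/2):33/4):5/3,G:137/12)
total length: 271/6

I,R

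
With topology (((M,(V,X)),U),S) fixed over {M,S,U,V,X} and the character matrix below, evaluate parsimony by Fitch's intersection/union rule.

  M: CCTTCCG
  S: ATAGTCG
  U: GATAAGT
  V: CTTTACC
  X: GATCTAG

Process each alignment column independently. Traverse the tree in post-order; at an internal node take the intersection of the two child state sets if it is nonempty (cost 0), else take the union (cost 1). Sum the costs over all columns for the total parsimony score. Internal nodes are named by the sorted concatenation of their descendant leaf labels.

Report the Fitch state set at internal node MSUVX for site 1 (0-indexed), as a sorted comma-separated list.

A,T

VX@0: {C} ∪ {G} = {C,G} (union, +1)
MVX@0: {C} ∩ {C,G} = {C} (intersection, +0)
MUVX@0: {C} ∪ {G} = {C,G} (union, +1)
MSUVX@0: {C,G} ∪ {A} = {A,C,G} (union, +1)
VX@1: {T} ∪ {A} = {A,T} (union, +1)
MVX@1: {C} ∪ {A,T} = {A,C,T} (union, +1)
MUVX@1: {A,C,T} ∩ {A} = {A} (intersection, +0)
MSUVX@1: {A} ∪ {T} = {A,T} (union, +1)
VX@2: {T} ∩ {T} = {T} (intersection, +0)
MVX@2: {T} ∩ {T} = {T} (intersection, +0)
MUVX@2: {T} ∩ {T} = {T} (intersection, +0)
MSUVX@2: {T} ∪ {A} = {A,T} (union, +1)
VX@3: {T} ∪ {C} = {C,T} (union, +1)
MVX@3: {T} ∩ {C,T} = {T} (intersection, +0)
MUVX@3: {T} ∪ {A} = {A,T} (union, +1)
MSUVX@3: {A,T} ∪ {G} = {A,G,T} (union, +1)
VX@4: {A} ∪ {T} = {A,T} (union, +1)
MVX@4: {C} ∪ {A,T} = {A,C,T} (union, +1)
MUVX@4: {A,C,T} ∩ {A} = {A} (intersection, +0)
MSUVX@4: {A} ∪ {T} = {A,T} (union, +1)
VX@5: {C} ∪ {A} = {A,C} (union, +1)
MVX@5: {C} ∩ {A,C} = {C} (intersection, +0)
MUVX@5: {C} ∪ {G} = {C,G} (union, +1)
MSUVX@5: {C,G} ∩ {C} = {C} (intersection, +0)
VX@6: {C} ∪ {G} = {C,G} (union, +1)
MVX@6: {G} ∩ {C,G} = {G} (intersection, +0)
MUVX@6: {G} ∪ {T} = {G,T} (union, +1)
MSUVX@6: {G,T} ∩ {G} = {G} (intersection, +0)
per-site changes: [3, 3, 1, 3, 3, 2, 2]; total = 17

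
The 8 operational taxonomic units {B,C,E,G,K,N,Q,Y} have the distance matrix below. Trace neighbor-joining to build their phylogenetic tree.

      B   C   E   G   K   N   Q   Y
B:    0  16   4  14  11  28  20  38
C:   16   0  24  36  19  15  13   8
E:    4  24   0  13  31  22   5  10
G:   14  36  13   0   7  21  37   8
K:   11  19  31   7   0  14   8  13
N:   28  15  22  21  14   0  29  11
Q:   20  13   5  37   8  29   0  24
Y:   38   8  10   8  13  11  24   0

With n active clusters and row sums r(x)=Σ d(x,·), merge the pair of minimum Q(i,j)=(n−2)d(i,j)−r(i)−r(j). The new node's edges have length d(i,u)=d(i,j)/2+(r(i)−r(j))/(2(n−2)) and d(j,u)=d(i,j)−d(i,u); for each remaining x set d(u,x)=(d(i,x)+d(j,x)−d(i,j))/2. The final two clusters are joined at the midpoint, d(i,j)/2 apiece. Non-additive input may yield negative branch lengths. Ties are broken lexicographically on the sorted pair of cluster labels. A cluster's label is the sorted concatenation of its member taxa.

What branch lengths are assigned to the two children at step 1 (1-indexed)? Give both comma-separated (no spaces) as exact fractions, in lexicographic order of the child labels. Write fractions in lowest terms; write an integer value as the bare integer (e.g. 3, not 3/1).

step 1: merge (B,E) at d=4, Q=-216; branch lengths B→23/6, E→1/6; new cluster BE
  updated: d(BE,C)=18, d(BE,G)=23/2, d(BE,K)=19, d(BE,N)=23, d(BE,Q)=21/2, d(BE,Y)=22
step 2: merge (BE,Q) at d=21/2, Q=-173; branch lengths BE→7/2, Q→7; new cluster BEQ
  updated: d(BEQ,C)=41/4, d(BEQ,G)=19, d(BEQ,K)=33/4, d(BEQ,N)=83/4, d(BEQ,Y)=71/4
step 3: merge (G,K) at d=7, Q=-497/4; branch lengths G→231/32, K→-7/32; new cluster GK
  updated: d(BEQ,GK)=81/8, d(C,GK)=24, d(GK,N)=14, d(GK,Y)=7
step 4: merge (BEQ,C) at d=41/4, Q=-683/8; branch lengths BEQ→259/48, C→233/48; new cluster BCEQ
  updated: d(BCEQ,GK)=191/16, d(BCEQ,N)=51/4, d(BCEQ,Y)=31/4
step 5: merge (BCEQ,N) at d=51/4, Q=-715/16; branch lengths BCEQ→323/64, N→493/64; new cluster BCENQ
  updated: d(BCENQ,GK)=211/32, d(BCENQ,Y)=3
step 6: merge (BCENQ,GK) at d=211/32, Q=-531/32; branch lengths BCENQ→83/64, GK→339/64; new cluster BCEGKNQ
  updated: d(BCEGKNQ,Y)=109/64
step 7: merge (BCEGKNQ,Y) at d=109/64; branch lengths BCEGKNQ→109/128, Y→109/128; new cluster BCEGKNQY
final tree: ((((((B:23/6,E:1/6):7/2,Q:7):259/48,C:233/48):323/64,N:493/64):83/64,(G:231/32,K:-7/32):339/64):109/128,Y:109/128)
total length: 3379/64

23/6,1/6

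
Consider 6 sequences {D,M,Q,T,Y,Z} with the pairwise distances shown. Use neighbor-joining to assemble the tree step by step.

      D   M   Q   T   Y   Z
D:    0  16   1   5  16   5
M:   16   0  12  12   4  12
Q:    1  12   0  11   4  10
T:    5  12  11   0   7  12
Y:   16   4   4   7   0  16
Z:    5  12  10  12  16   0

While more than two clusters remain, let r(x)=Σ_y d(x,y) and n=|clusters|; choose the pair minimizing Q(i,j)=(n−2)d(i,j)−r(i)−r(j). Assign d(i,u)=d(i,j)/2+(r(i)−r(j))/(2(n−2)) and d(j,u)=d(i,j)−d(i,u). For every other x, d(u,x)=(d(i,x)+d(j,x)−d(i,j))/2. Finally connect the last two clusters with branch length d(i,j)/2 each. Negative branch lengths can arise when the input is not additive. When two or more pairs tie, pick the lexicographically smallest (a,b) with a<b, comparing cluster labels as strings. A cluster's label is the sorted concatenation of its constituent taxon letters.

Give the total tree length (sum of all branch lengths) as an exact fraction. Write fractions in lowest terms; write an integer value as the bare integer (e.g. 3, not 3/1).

45/2

iteration 1: select M,Y (d=4, Q=-87); attach at lengths (25/8, 7/8); label the merged cluster MY
  updated: d(D,MY)=14, d(MY,Q)=6, d(MY,T)=15/2, d(MY,Z)=12
iteration 2: select MY,T (d=15/2, Q=-105/2); attach at lengths (53/12, 37/12); label the merged cluster MTY
  updated: d(D,MTY)=23/4, d(MTY,Q)=19/4, d(MTY,Z)=33/4
iteration 3: select D,Q (d=1, Q=-51/2); attach at lengths (-1/2, 3/2); label the merged cluster DQ
  updated: d(DQ,MTY)=19/4, d(DQ,Z)=7
iteration 4: select DQ,MTY (d=19/4, Q=-20); attach at lengths (7/4, 3); label the merged cluster DMQTY
  updated: d(DMQTY,Z)=21/4
iteration 5: select DMQTY,Z (d=21/4); attach at lengths (21/8, 21/8); label the merged cluster DMQTYZ
final tree: (((D:-1/2,Q:3/2):7/4,((M:25/8,Y:7/8):53/12,T:37/12):3):21/8,Z:21/8)
total length: 45/2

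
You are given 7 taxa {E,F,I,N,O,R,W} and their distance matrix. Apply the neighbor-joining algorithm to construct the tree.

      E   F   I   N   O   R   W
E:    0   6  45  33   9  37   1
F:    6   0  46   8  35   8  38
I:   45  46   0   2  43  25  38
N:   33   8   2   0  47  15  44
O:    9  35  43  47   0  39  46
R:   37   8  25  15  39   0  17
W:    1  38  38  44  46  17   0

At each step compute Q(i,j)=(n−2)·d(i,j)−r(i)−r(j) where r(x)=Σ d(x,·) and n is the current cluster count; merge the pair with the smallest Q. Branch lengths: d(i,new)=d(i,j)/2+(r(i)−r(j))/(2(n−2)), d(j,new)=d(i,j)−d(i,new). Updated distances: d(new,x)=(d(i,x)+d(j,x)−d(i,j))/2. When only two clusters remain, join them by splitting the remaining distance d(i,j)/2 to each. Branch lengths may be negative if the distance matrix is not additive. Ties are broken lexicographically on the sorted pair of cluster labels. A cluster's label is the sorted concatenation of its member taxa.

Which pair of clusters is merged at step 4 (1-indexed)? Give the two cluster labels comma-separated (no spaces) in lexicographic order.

step 1: merge (I,N) at d=2, Q=-338; branch lengths I→6, N→-4; new cluster IN
  updated: d(E,IN)=38, d(F,IN)=26, d(IN,O)=44, d(IN,R)=19, d(IN,W)=40
step 2: merge (E,W) at d=1, Q=-229; branch lengths E→-47/8, W→55/8; new cluster EW
  updated: d(EW,F)=43/2, d(EW,IN)=77/2, d(EW,O)=27, d(EW,R)=53/2
step 3: merge (EW,O) at d=27, Q=-355/2; branch lengths EW→33/4, O→75/4; new cluster EOW
  updated: d(EOW,F)=59/4, d(EOW,IN)=111/4, d(EOW,R)=77/4
step 4: merge (EOW,F) at d=59/4, Q=-81; branch lengths EOW→85/8, F→33/8; new cluster EFOW
  updated: d(EFOW,IN)=39/2, d(EFOW,R)=25/4
step 5: merge (EFOW,IN) at d=39/2, Q=-179/4; branch lengths EFOW→27/8, IN→129/8; new cluster EFINOW
  updated: d(EFINOW,R)=23/8
step 6: merge (EFINOW,R) at d=23/8; branch lengths EFINOW→23/16, R→23/16; new cluster EFINORW
final tree: (((((E:-47/8,W:55/8):33/4,O:75/4):85/8,F:33/8):27/8,(I:6,N:-4):129/8):23/16,R:23/16)
total length: 537/8

EOW,F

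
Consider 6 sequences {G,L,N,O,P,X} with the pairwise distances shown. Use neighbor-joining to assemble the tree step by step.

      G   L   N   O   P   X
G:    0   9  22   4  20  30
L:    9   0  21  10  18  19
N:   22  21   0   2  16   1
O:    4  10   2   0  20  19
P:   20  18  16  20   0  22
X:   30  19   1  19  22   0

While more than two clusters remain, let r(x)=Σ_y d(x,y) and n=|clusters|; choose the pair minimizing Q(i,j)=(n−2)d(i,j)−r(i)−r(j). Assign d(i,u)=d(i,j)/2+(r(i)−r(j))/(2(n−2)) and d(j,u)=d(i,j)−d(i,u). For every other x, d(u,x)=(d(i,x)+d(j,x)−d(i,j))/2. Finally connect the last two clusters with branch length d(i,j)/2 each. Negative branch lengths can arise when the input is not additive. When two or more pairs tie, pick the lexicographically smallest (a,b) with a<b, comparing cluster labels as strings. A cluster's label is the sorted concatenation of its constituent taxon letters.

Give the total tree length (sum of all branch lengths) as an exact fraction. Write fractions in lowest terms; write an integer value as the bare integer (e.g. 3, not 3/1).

step 1: merge (N,X) at d=1, Q=-149; branch lengths N→-25/8, X→33/8; new cluster NX
  updated: d(G,NX)=51/2, d(L,NX)=39/2, d(NX,O)=10, d(NX,P)=37/2
step 2: merge (NX,P) at d=37/2, Q=-189/2; branch lengths NX→35/4, P→39/4; new cluster NPX
  updated: d(G,NPX)=27/2, d(L,NPX)=19/2, d(NPX,O)=23/4
step 3: merge (G,O) at d=4, Q=-153/4; branch lengths G→59/16, O→5/16; new cluster GO
  updated: d(GO,L)=15/2, d(GO,NPX)=61/8
step 4: merge (GO,L) at d=15/2, Q=-197/8; branch lengths GO→45/16, L→75/16; new cluster GLO
  updated: d(GLO,NPX)=77/16
step 5: merge (GLO,NPX) at d=77/16; branch lengths GLO→77/32, NPX→77/32; new cluster GLNOPX
final tree: (((G:59/16,O:5/16):45/16,L:75/16):77/32,((N:-25/8,X:33/8):35/4,P:39/4):77/32)
total length: 573/16

573/16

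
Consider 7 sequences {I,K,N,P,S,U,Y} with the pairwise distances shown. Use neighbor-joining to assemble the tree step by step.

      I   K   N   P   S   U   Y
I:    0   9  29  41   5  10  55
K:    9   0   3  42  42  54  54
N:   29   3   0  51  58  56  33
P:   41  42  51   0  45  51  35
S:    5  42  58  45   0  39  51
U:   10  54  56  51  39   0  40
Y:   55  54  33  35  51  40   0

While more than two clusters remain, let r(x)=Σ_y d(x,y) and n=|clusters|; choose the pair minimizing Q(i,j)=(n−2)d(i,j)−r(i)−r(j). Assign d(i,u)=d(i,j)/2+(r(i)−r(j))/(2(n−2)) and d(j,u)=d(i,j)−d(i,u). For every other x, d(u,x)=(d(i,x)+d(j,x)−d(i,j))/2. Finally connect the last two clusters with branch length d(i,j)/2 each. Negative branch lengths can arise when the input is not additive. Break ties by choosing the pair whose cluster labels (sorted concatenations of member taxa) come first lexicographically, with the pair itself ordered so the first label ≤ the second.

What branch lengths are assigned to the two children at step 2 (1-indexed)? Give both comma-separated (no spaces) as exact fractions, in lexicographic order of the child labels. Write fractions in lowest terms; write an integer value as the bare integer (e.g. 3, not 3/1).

67/4,73/4

step 1: merge (K,N) at d=3, Q=-419; branch lengths K→-11/10, N→41/10; new cluster KN
  updated: d(I,KN)=35/2, d(KN,P)=45, d(KN,S)=97/2, d(KN,U)=107/2, d(KN,Y)=42
step 2: merge (P,Y) at d=35, Q=-300; branch lengths P→67/4, Y→73/4; new cluster PY
  updated: d(I,PY)=61/2, d(KN,PY)=26, d(PY,S)=61/2, d(PY,U)=28
step 3: merge (KN,PY) at d=26, Q=-365/2; branch lengths KN→217/12, PY→95/12; new cluster KNPY
  updated: d(I,KNPY)=11, d(KNPY,S)=53/2, d(KNPY,U)=111/4
step 4: merge (I,S) at d=5, Q=-173/2; branch lengths I→-69/8, S→109/8; new cluster IS
  updated: d(IS,KNPY)=65/4, d(IS,U)=22
step 5: merge (IS,KNPY) at d=65/4, Q=-66; branch lengths IS→21/4, KNPY→11; new cluster IKNPSY
  updated: d(IKNPSY,U)=67/4
step 6: merge (IKNPSY,U) at d=67/4; branch lengths IKNPSY→67/8, U→67/8; new cluster IKNPSUY
final tree: (((I:-69/8,S:109/8):21/4,((K:-11/10,N:41/10):217/12,(P:67/4,Y:73/4):95/12):11):67/8,U:67/8)
total length: 102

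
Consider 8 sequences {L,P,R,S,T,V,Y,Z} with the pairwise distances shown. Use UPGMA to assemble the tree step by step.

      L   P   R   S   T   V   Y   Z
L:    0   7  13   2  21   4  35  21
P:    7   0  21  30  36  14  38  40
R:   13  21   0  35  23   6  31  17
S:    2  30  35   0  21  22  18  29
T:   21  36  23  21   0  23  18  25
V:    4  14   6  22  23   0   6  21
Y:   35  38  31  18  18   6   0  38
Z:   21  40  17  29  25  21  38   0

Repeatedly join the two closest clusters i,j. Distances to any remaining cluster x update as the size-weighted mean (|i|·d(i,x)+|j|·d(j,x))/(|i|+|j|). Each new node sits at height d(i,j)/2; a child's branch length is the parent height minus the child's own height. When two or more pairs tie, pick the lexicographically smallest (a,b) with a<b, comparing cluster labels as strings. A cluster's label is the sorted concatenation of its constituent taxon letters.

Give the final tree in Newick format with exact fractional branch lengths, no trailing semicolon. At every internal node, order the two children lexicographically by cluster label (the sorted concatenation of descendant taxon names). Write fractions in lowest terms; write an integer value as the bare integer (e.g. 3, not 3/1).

1. join L+S (d=2) ⇒ LS; edges |L|=1, |S|=1
  updated: d(LS,P)=37/2, d(LS,R)=24, d(LS,T)=21, d(LS,V)=13, d(LS,Y)=53/2, d(LS,Z)=25
2. join R+V (d=6) ⇒ RV; edges |R|=3, |V|=3
  updated: d(LS,RV)=37/2, d(P,RV)=35/2, d(RV,T)=23, d(RV,Y)=37/2, d(RV,Z)=19
3. join P+RV (d=35/2) ⇒ PRV; edges |P|=35/4, |RV|=23/4
  updated: d(LS,PRV)=37/2, d(PRV,T)=82/3, d(PRV,Y)=25, d(PRV,Z)=26
4. join T+Y (d=18) ⇒ TY; edges |T|=9, |Y|=9
  updated: d(LS,TY)=95/4, d(PRV,TY)=157/6, d(TY,Z)=63/2
5. join LS+PRV (d=37/2) ⇒ LPRSV; edges |LS|=33/4, |PRV|=1/2
  updated: d(LPRSV,TY)=126/5, d(LPRSV,Z)=128/5
6. join LPRSV+TY (d=126/5) ⇒ LPRSTVY; edges |LPRSV|=67/20, |TY|=18/5
  updated: d(LPRSTVY,Z)=191/7
7. join LPRSTVY+Z (d=191/7) ⇒ LPRSTVYZ; edges |LPRSTVY|=73/70, |Z|=191/14
final tree: ((((L:1,S:1):33/4,(P:35/4,(R:3,V:3):23/4):1/2):67/20,(T:9,Y:9):18/5):73/70,Z:191/14)
total length: 2481/35

((((L:1,S:1):33/4,(P:35/4,(R:3,V:3):23/4):1/2):67/20,(T:9,Y:9):18/5):73/70,Z:191/14)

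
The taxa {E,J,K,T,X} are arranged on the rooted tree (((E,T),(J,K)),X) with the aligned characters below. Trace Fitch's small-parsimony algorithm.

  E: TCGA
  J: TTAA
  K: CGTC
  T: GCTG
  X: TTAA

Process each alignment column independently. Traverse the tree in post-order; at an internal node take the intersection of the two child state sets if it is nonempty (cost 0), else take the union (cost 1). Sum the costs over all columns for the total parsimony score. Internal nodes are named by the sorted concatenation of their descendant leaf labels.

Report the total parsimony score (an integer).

ET@0: {T} ∪ {G} = {G,T} (union, +1)
JK@0: {T} ∪ {C} = {C,T} (union, +1)
EJKT@0: {G,T} ∩ {C,T} = {T} (intersection, +0)
EJKTX@0: {T} ∩ {T} = {T} (intersection, +0)
ET@1: {C} ∩ {C} = {C} (intersection, +0)
JK@1: {T} ∪ {G} = {G,T} (union, +1)
EJKT@1: {C} ∪ {G,T} = {C,G,T} (union, +1)
EJKTX@1: {C,G,T} ∩ {T} = {T} (intersection, +0)
ET@2: {G} ∪ {T} = {G,T} (union, +1)
JK@2: {A} ∪ {T} = {A,T} (union, +1)
EJKT@2: {G,T} ∩ {A,T} = {T} (intersection, +0)
EJKTX@2: {T} ∪ {A} = {A,T} (union, +1)
ET@3: {A} ∪ {G} = {A,G} (union, +1)
JK@3: {A} ∪ {C} = {A,C} (union, +1)
EJKT@3: {A,G} ∩ {A,C} = {A} (intersection, +0)
EJKTX@3: {A} ∩ {A} = {A} (intersection, +0)
per-site changes: [2, 2, 3, 2]; total = 9

9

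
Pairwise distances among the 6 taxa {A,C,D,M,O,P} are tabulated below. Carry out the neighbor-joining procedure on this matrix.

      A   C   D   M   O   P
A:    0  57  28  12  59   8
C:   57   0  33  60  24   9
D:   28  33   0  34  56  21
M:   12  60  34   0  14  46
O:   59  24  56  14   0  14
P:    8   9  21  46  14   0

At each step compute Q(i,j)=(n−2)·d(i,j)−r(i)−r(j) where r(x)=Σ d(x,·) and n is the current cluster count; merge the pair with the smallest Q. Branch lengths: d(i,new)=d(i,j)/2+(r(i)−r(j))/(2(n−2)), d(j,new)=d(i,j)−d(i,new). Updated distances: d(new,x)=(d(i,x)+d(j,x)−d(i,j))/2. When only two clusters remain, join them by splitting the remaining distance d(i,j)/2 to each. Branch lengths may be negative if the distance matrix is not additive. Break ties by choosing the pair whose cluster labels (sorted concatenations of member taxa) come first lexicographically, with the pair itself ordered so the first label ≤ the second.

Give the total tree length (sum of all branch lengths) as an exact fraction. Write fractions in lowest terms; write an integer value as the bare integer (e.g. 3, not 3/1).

1. join A+M (d=12, Q=-282) ⇒ AM; edges |A|=23/4, |M|=25/4
  updated: d(AM,C)=105/2, d(AM,D)=25, d(AM,O)=61/2, d(AM,P)=21
2. join AM+D (d=25, Q=-189) ⇒ ADM; edges |AM|=23/2, |D|=27/2
  updated: d(ADM,C)=121/4, d(ADM,O)=123/4, d(ADM,P)=17/2
3. join ADM+P (d=17/2, Q=-84) ⇒ ADMP; edges |ADM|=55/4, |P|=-21/4
  updated: d(ADMP,C)=123/8, d(ADMP,O)=145/8
4. join ADMP+C (d=123/8, Q=-115/2) ⇒ ACDMP; edges |ADMP|=19/4, |C|=85/8
  updated: d(ACDMP,O)=107/8
5. join ACDMP+O (d=107/8) ⇒ ACDMOP; edges |ACDMP|=107/16, |O|=107/16
final tree: (((((A:23/4,M:25/4):23/2,D:27/2):55/4,P:-21/4):19/4,C:85/8):107/16,O:107/16)
total length: 297/4

297/4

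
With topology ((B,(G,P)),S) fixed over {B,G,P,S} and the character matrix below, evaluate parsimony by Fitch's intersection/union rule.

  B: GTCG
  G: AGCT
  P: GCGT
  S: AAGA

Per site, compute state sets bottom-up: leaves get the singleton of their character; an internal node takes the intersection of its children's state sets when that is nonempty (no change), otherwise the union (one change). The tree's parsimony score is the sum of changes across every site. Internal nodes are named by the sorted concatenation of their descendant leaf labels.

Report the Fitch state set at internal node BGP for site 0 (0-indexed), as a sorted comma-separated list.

GP@0: {A} ∪ {G} = {A,G} (union, +1)
BGP@0: {G} ∩ {A,G} = {G} (intersection, +0)
BGPS@0: {G} ∪ {A} = {A,G} (union, +1)
GP@1: {G} ∪ {C} = {C,G} (union, +1)
BGP@1: {T} ∪ {C,G} = {C,G,T} (union, +1)
BGPS@1: {C,G,T} ∪ {A} = {A,C,G,T} (union, +1)
GP@2: {C} ∪ {G} = {C,G} (union, +1)
BGP@2: {C} ∩ {C,G} = {C} (intersection, +0)
BGPS@2: {C} ∪ {G} = {C,G} (union, +1)
GP@3: {T} ∩ {T} = {T} (intersection, +0)
BGP@3: {G} ∪ {T} = {G,T} (union, +1)
BGPS@3: {G,T} ∪ {A} = {A,G,T} (union, +1)
per-site changes: [2, 3, 2, 2]; total = 9

G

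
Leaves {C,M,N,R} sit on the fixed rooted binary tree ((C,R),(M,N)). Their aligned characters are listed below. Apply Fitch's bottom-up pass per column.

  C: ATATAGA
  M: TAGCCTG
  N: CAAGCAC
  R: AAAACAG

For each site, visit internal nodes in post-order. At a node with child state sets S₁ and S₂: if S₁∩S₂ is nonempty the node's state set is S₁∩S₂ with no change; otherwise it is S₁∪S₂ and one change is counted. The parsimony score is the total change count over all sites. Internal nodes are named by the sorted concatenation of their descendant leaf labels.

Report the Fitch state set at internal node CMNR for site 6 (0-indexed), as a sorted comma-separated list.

G

site 0, node CR: C={A} ∩ R={A} → {A} (+0)
site 0, node MN: M={T} ∪ N={C} → {C,T} (+1)
site 0, node CMNR: CR={A} ∪ MN={C,T} → {A,C,T} (+1)
site 1, node CR: C={T} ∪ R={A} → {A,T} (+1)
site 1, node MN: M={A} ∩ N={A} → {A} (+0)
site 1, node CMNR: CR={A,T} ∩ MN={A} → {A} (+0)
site 2, node CR: C={A} ∩ R={A} → {A} (+0)
site 2, node MN: M={G} ∪ N={A} → {A,G} (+1)
site 2, node CMNR: CR={A} ∩ MN={A,G} → {A} (+0)
site 3, node CR: C={T} ∪ R={A} → {A,T} (+1)
site 3, node MN: M={C} ∪ N={G} → {C,G} (+1)
site 3, node CMNR: CR={A,T} ∪ MN={C,G} → {A,C,G,T} (+1)
site 4, node CR: C={A} ∪ R={C} → {A,C} (+1)
site 4, node MN: M={C} ∩ N={C} → {C} (+0)
site 4, node CMNR: CR={A,C} ∩ MN={C} → {C} (+0)
site 5, node CR: C={G} ∪ R={A} → {A,G} (+1)
site 5, node MN: M={T} ∪ N={A} → {A,T} (+1)
site 5, node CMNR: CR={A,G} ∩ MN={A,T} → {A} (+0)
site 6, node CR: C={A} ∪ R={G} → {A,G} (+1)
site 6, node MN: M={G} ∪ N={C} → {C,G} (+1)
site 6, node CMNR: CR={A,G} ∩ MN={C,G} → {G} (+0)
per-site changes: [2, 1, 1, 3, 1, 2, 2]; total = 12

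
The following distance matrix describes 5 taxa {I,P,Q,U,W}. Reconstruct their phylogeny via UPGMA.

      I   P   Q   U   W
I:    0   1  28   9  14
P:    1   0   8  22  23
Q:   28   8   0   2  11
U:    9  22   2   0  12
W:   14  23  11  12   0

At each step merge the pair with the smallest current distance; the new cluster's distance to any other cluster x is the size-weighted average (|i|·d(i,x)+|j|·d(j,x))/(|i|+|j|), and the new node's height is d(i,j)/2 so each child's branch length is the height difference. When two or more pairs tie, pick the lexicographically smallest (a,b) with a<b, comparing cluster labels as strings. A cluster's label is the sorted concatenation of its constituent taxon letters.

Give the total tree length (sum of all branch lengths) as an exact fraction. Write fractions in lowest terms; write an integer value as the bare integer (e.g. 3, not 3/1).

295/12

1. join I+P (d=1) ⇒ IP; edges |I|=1/2, |P|=1/2
  updated: d(IP,Q)=18, d(IP,U)=31/2, d(IP,W)=37/2
2. join Q+U (d=2) ⇒ QU; edges |Q|=1, |U|=1
  updated: d(IP,QU)=67/4, d(QU,W)=23/2
3. join QU+W (d=23/2) ⇒ QUW; edges |QU|=19/4, |W|=23/4
  updated: d(IP,QUW)=52/3
4. join IP+QUW (d=52/3) ⇒ IPQUW; edges |IP|=49/6, |QUW|=35/12
final tree: ((I:1/2,P:1/2):49/6,((Q:1,U:1):19/4,W:23/4):35/12)
total length: 295/12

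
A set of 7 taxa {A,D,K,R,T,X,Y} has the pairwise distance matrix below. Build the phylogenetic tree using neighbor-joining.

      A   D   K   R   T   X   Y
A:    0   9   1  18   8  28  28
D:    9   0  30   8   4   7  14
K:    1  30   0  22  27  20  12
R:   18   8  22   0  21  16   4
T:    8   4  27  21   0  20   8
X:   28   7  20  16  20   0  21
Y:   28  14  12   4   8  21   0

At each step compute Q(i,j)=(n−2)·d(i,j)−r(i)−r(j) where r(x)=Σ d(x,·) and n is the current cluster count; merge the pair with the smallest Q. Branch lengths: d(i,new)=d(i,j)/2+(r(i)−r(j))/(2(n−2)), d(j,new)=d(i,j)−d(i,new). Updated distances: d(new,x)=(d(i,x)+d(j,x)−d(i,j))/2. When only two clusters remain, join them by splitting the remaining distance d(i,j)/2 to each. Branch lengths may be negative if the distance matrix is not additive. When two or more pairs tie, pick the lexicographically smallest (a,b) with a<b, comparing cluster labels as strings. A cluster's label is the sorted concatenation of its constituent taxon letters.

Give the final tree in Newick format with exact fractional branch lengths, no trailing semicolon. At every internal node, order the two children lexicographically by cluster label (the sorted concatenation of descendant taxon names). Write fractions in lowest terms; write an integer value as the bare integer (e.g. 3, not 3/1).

1. join A+K (d=1, Q=-199) ⇒ AK; edges |A|=-3/2, |K|=5/2
  updated: d(AK,D)=19, d(AK,R)=39/2, d(AK,T)=17, d(AK,X)=47/2, d(AK,Y)=39/2
2. join R+Y (d=4, Q=-119) ⇒ RY; edges |R|=9/4, |Y|=7/4
  updated: d(AK,RY)=35/2, d(D,RY)=9, d(RY,T)=25/2, d(RY,X)=33/2
3. join D+X (d=7, Q=-85) ⇒ DX; edges |D|=-7/6, |X|=49/6
  updated: d(AK,DX)=71/4, d(DX,RY)=37/4, d(DX,T)=17/2
4. join AK+RY (d=35/2, Q=-113/2) ⇒ AKRY; edges |AK|=12, |RY|=11/2
  updated: d(AKRY,DX)=19/4, d(AKRY,T)=6
5. join AKRY+DX (d=19/4, Q=-77/4) ⇒ ADKRXY; edges |AKRY|=9/8, |DX|=29/8
  updated: d(ADKRXY,T)=39/8
6. join ADKRXY+T (d=39/8) ⇒ ADKRTXY; edges |ADKRXY|=39/16, |T|=39/16
final tree: ((((A:-3/2,K:5/2):12,(R:9/4,Y:7/4):11/2):9/8,(D:-7/6,X:49/6):29/8):39/16,T:39/16)
total length: 313/8

((((A:-3/2,K:5/2):12,(R:9/4,Y:7/4):11/2):9/8,(D:-7/6,X:49/6):29/8):39/16,T:39/16)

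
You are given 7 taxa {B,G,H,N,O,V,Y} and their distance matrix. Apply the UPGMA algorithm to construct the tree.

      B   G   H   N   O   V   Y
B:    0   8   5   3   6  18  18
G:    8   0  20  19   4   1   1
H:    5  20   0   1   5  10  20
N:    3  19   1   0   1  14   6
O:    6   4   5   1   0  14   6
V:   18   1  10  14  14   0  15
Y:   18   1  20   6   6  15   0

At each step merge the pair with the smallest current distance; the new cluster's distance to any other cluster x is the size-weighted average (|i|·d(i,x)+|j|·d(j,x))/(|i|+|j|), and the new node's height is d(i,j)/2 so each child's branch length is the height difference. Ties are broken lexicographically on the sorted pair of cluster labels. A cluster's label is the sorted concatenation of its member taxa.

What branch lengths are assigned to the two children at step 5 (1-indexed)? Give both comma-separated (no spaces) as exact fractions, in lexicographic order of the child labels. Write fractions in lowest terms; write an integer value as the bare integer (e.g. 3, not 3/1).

7/2,4

iteration 1: select G,V (d=1); attach at lengths (1/2, 1/2); label the merged cluster GV
  updated: d(B,GV)=13, d(GV,H)=15, d(GV,N)=33/2, d(GV,O)=9, d(GV,Y)=8
iteration 2: select H,N (d=1); attach at lengths (1/2, 1/2); label the merged cluster HN
  updated: d(B,HN)=4, d(GV,HN)=63/4, d(HN,O)=3, d(HN,Y)=13
iteration 3: select HN,O (d=3); attach at lengths (1, 3/2); label the merged cluster HNO
  updated: d(B,HNO)=14/3, d(GV,HNO)=27/2, d(HNO,Y)=32/3
iteration 4: select B,HNO (d=14/3); attach at lengths (7/3, 5/6); label the merged cluster BHNO
  updated: d(BHNO,GV)=107/8, d(BHNO,Y)=25/2
iteration 5: select GV,Y (d=8); attach at lengths (7/2, 4); label the merged cluster GVY
  updated: d(BHNO,GVY)=157/12
iteration 6: select BHNO,GVY (d=157/12); attach at lengths (101/24, 61/24); label the merged cluster BGHNOVY
final tree: ((B:7/3,((H:1/2,N:1/2):1,O:3/2):5/6):101/24,((G:1/2,V:1/2):7/2,Y:4):61/24)
total length: 263/12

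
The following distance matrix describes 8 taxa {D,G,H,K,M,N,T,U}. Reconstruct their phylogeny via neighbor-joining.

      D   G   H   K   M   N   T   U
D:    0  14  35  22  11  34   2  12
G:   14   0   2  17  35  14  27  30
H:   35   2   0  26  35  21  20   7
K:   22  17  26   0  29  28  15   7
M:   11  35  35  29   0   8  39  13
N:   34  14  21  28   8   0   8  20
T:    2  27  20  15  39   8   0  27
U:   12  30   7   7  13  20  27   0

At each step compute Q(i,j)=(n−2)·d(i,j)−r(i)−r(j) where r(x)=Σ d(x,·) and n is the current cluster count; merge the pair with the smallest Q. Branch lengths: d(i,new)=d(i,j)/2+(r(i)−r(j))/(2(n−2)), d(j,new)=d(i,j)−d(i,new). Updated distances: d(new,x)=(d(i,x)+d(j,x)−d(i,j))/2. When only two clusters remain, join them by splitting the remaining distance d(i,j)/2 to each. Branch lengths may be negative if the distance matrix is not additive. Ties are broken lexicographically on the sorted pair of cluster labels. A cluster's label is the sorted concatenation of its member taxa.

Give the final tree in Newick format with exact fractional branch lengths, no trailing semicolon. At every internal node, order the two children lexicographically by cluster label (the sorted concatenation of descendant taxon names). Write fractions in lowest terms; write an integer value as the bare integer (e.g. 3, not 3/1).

((((D:0,T:2):145/16,(M:119/20,N:41/20):143/16):23/16,(G:5/12,H:19/12):179/16):69/32,(K:35/6,U:7/6):69/32)

step 1: merge (G,H) at d=2, Q=-273; branch lengths G→5/12, H→19/12; new cluster GH
  updated: d(D,GH)=47/2, d(GH,K)=41/2, d(GH,M)=34, d(GH,N)=33/2, d(GH,T)=45/2, d(GH,U)=35/2
step 2: merge (M,N) at d=8, Q=-417/2; branch lengths M→119/20, N→41/20; new cluster MN
  updated: d(D,MN)=37/2, d(GH,MN)=85/4, d(K,MN)=49/2, d(MN,T)=39/2, d(MN,U)=25/2
step 3: merge (D,T) at d=2, Q=-156; branch lengths D→0, T→2; new cluster DT
  updated: d(DT,GH)=22, d(DT,K)=35/2, d(DT,MN)=18, d(DT,U)=37/2
step 4: merge (K,U) at d=7, Q=-104; branch lengths K→35/6, U→7/6; new cluster KU
  updated: d(DT,KU)=29/2, d(GH,KU)=31/2, d(KU,MN)=15
step 5: merge (DT,MN) at d=18, Q=-291/4; branch lengths DT→145/16, MN→143/16; new cluster DMNT
  updated: d(DMNT,GH)=101/8, d(DMNT,KU)=23/4
step 6: merge (DMNT,GH) at d=101/8, Q=-271/8; branch lengths DMNT→23/16, GH→179/16; new cluster DGHMNT
  updated: d(DGHMNT,KU)=69/16
step 7: merge (DGHMNT,KU) at d=69/16; branch lengths DGHMNT→69/32, KU→69/32; new cluster DGHKMNTU
final tree: ((((D:0,T:2):145/16,(M:119/20,N:41/20):143/16):23/16,(G:5/12,H:19/12):179/16):69/32,(K:35/6,U:7/6):69/32)
total length: 863/16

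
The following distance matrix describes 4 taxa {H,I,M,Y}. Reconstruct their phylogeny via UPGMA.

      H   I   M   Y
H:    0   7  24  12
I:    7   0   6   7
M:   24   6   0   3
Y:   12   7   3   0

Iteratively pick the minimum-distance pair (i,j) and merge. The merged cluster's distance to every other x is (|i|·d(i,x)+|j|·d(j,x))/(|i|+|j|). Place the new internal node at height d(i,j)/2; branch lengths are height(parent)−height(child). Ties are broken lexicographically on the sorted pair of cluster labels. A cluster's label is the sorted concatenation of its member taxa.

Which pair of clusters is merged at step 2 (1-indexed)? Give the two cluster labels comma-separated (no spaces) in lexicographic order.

1. join M+Y (d=3) ⇒ MY; edges |M|=3/2, |Y|=3/2
  updated: d(H,MY)=18, d(I,MY)=13/2
2. join I+MY (d=13/2) ⇒ IMY; edges |I|=13/4, |MY|=7/4
  updated: d(H,IMY)=43/3
3. join H+IMY (d=43/3) ⇒ HIMY; edges |H|=43/6, |IMY|=47/12
final tree: (H:43/6,(I:13/4,(M:3/2,Y:3/2):7/4):47/12)
total length: 229/12

I,MY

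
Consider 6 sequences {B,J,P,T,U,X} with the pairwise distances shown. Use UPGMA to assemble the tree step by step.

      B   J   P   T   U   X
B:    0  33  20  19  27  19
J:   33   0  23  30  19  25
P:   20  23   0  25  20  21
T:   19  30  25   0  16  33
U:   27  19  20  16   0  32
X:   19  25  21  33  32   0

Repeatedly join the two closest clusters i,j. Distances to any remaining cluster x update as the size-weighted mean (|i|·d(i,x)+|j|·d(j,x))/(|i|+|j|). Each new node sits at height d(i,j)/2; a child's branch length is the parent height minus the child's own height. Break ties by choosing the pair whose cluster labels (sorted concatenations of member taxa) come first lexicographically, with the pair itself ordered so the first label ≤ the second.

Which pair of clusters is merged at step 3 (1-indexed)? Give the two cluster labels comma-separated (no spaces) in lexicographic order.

iteration 1: select T,U (d=16); attach at lengths (8, 8); label the merged cluster TU
  updated: d(B,TU)=23, d(J,TU)=49/2, d(P,TU)=45/2, d(TU,X)=65/2
iteration 2: select B,X (d=19); attach at lengths (19/2, 19/2); label the merged cluster BX
  updated: d(BX,J)=29, d(BX,P)=41/2, d(BX,TU)=111/4
iteration 3: select BX,P (d=41/2); attach at lengths (3/4, 41/4); label the merged cluster BPX
  updated: d(BPX,J)=27, d(BPX,TU)=26
iteration 4: select J,TU (d=49/2); attach at lengths (49/4, 17/4); label the merged cluster JTU
  updated: d(BPX,JTU)=79/3
iteration 5: select BPX,JTU (d=79/3); attach at lengths (35/12, 11/12); label the merged cluster BJPTUX
final tree: (((B:19/2,X:19/2):3/4,P:41/4):35/12,(J:49/4,(T:8,U:8):17/4):11/12)
total length: 199/3

BX,P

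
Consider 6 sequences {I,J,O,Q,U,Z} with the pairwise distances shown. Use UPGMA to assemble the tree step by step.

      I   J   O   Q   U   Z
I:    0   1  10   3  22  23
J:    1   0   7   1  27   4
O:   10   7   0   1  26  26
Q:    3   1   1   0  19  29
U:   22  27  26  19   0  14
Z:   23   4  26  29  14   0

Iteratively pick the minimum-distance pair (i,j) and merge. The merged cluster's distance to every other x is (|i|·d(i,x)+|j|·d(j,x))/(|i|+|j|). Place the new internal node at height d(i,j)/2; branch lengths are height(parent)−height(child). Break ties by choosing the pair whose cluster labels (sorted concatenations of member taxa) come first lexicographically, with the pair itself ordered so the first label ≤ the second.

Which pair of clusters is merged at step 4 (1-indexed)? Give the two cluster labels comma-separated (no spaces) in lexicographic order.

U,Z

step 1: merge (I,J) at d=1; branch lengths I→1/2, J→1/2; new cluster IJ
  updated: d(IJ,O)=17/2, d(IJ,Q)=2, d(IJ,U)=49/2, d(IJ,Z)=27/2
step 2: merge (O,Q) at d=1; branch lengths O→1/2, Q→1/2; new cluster OQ
  updated: d(IJ,OQ)=21/4, d(OQ,U)=45/2, d(OQ,Z)=55/2
step 3: merge (IJ,OQ) at d=21/4; branch lengths IJ→17/8, OQ→17/8; new cluster IJOQ
  updated: d(IJOQ,U)=47/2, d(IJOQ,Z)=41/2
step 4: merge (U,Z) at d=14; branch lengths U→7, Z→7; new cluster UZ
  updated: d(IJOQ,UZ)=22
step 5: merge (IJOQ,UZ) at d=22; branch lengths IJOQ→67/8, UZ→4; new cluster IJOQUZ
final tree: (((I:1/2,J:1/2):17/8,(O:1/2,Q:1/2):17/8):67/8,(U:7,Z:7):4)
total length: 261/8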